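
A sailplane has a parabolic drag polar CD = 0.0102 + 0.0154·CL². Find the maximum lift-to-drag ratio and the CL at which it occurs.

For CD = CD0 + K·CL², (L/D)max occurs at CL* = √(CD0/K) and equals 1/(2√(K·CD0)).
(L/D)max = 1/(2√(0.0154 × 0.0102)) = 1/(2 × 0.01253) = 39.9
CL* = √(0.0102/0.0154) = 0.814

(L/D)max = 39.9, at CL = 0.814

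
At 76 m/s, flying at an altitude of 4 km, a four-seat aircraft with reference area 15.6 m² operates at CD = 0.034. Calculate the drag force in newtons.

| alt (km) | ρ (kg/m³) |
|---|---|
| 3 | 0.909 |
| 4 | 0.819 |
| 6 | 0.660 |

At 4 km, from the table: ρ = 0.819 kg/m³.
D = ½ρv²S·CD = ½ × 0.819 × 76² × 15.6 × 0.034 = 1250 N

D = 1250 N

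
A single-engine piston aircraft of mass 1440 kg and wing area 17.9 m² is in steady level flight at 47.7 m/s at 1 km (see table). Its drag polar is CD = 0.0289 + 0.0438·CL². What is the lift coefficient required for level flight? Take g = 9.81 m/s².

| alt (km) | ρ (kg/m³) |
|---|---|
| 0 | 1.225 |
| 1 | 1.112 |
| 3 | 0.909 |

CL = 0.624

At 1 km, from the table: ρ = 1.112 kg/m³.
Weight W = mg = 1440 × 9.81 = 14126 N; in level flight L = W.
Dynamic pressure q = 0.5 × 1.112 × 47.7² = 1265 Pa.
CL = 2W/(ρv²S) = 2×14126/(1.112×47.7²×17.9) = 0.6238.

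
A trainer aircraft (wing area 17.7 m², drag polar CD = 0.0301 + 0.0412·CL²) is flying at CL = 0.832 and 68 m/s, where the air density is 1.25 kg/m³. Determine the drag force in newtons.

CD = 0.0301 + 0.0412 × 0.832² = 0.05862
D = ½ρv²S·CD = ½ × 1.25 × 68² × 17.7 × 0.05862 = 3000 N

D = 3000 N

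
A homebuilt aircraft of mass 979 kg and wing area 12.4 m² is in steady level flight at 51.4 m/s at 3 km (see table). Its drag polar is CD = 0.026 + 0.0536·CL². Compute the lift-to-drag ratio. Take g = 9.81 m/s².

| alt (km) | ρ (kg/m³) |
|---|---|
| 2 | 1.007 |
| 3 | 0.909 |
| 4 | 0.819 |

L/D = 13.4

At 3 km, from the table: ρ = 0.909 kg/m³.
In steady level flight, lift balances weight: W = mg = 979 × 9.81 = 9604 N.
q = ½ρv² = ½ × 0.909 × 51.4² = 1201 Pa.
Required CL = L/(qS) = 9604/(1201·12.4) = 0.645.
CD = 0.026 + 0.0536 × 0.645² = 0.0483.
L/D = CL/CD = 0.645 / 0.0483 = 13.4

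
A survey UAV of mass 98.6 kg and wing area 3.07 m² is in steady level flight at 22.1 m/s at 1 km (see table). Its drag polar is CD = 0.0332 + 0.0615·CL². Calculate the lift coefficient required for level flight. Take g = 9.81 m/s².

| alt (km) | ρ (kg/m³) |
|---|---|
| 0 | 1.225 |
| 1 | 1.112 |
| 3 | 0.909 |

At 1 km, from the table: ρ = 1.112 kg/m³.
Level flight ⇒ L = W = m·g = 98.6 × 9.81 = 967.27 N.
q = ½ρv² = ½ × 1.112 × 22.1² = 271.6 Pa.
CL = 2W/(ρv²S) = 2×967.27/(1.112×22.1²×3.07) = 1.16.

CL = 1.16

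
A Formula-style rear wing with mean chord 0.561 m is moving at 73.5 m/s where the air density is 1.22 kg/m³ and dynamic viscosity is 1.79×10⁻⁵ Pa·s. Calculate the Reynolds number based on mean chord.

Re = ρ·v·c/μ = 1.22 × 73.5 × 0.561 / (1.79×10⁻⁵) = 2.81×10^6

Re = 2.81×10^6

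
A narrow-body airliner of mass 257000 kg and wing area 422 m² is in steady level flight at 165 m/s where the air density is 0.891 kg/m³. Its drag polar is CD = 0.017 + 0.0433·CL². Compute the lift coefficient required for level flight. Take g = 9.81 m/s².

CL = 0.493

In steady level flight, lift balances weight: W = mg = 257000 × 9.81 = 2.5212×10^6 N.
Dynamic pressure q = 0.5 × 0.891 × 165² = 12130 Pa.
CL = 2W/(ρv²S) = 2×2.5212×10^6/(0.891×165²×422) = 0.4926.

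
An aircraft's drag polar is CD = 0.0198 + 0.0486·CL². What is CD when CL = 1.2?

CD = 0.0198 + 0.0486 × 1.2² = 0.0198 + 0.06998 = 0.0898

CD = 0.0898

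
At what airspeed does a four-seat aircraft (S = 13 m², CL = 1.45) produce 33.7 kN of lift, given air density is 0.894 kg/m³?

v = 63.2 m/s

L = ½ρv²S·CL ⇒ v = √(2L/(ρ·S·CL))
v = √(2 × 33700 / (0.894 × 13 × 1.45)) = √4000 = 63.2 m/s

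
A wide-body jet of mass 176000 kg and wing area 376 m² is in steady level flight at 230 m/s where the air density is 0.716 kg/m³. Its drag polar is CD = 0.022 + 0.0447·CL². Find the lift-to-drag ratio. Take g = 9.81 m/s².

Level flight ⇒ L = W = m·g = 176000 × 9.81 = 1.7266×10^6 N.
q = ½ρv² = ½ × 0.716 × 230² = 18940 Pa.
CL = 2W/(ρv²S) = 2×1.7266×10^6/(0.716×230²×376) = 0.2425.
CD = 0.022 + 0.0447 × 0.2425² = 0.02463.
L/D = CL/CD = 0.2425 / 0.02463 = 9.85

L/D = 9.85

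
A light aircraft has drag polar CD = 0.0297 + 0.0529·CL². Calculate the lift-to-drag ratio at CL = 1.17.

L/D = 11.5

CD = 0.0297 + 0.0529 × 1.17² = 0.1021
L/D = CL/CD = 1.17 / 0.1021 = 11.5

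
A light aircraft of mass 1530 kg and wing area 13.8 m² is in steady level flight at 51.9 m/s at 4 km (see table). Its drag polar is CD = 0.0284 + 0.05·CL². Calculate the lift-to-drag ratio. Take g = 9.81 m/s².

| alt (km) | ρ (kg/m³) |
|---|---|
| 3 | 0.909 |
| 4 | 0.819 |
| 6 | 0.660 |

L/D = 12.8

At 4 km, from the table: ρ = 0.819 kg/m³.
Weight W = mg = 1530 × 9.81 = 15009 N; in level flight L = W.
Dynamic pressure q = 0.5 × 0.819 × 51.9² = 1103 Pa.
CL = 2W/(ρv²S) = 2×15009/(0.819×51.9²×13.8) = 0.986.
CD = 0.0284 + 0.05 × 0.986² = 0.07701.
L/D = CL/CD = 0.986 / 0.07701 = 12.8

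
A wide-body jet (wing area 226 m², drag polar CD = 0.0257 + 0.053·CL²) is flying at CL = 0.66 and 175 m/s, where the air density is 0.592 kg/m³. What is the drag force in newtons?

CD = 0.0257 + 0.053 × 0.66² = 0.04879
D = ½ρv²S·CD = ½ × 0.592 × 175² × 226 × 0.04879 = 99900 N

D = 99900 N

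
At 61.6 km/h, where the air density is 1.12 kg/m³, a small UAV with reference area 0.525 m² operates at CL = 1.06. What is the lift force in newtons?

Convert speed: v = 61.6 km/h ÷ 3.6 = 17.11 m/s.
Dynamic pressure q = ½ρv² = ½ × 1.12 × 17.11² = 164 Pa.
L = q·S·CL = 164 × 0.525 × 1.06 = 91.2 N

L = 91.2 N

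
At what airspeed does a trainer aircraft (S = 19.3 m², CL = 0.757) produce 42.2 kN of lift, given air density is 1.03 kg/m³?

L = ½ρv²S·CL ⇒ v = √(2L/(ρ·S·CL))
v = √(2 × 42200 / (1.03 × 19.3 × 0.757)) = √5609 = 74.9 m/s

v = 74.9 m/s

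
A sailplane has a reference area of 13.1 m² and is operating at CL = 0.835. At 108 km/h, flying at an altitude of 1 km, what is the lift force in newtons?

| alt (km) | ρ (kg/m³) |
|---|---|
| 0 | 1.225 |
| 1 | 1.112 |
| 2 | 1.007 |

L = 5470 N

At 1 km, from the table: ρ = 1.112 kg/m³.
Convert speed: v = 108 km/h ÷ 3.6 = 30 m/s.
Dynamic pressure q = ½ρv² = ½ × 1.112 × 30² = 500.4 Pa.
L = q·S·CL = 500.4 × 13.1 × 0.835 = 5470 N ≈ 5.47 kN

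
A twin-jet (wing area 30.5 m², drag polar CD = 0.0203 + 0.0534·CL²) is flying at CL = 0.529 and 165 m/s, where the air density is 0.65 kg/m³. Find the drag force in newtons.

CD = 0.0203 + 0.0534 × 0.529² = 0.03524
D = ½ρv²S·CD = ½ × 0.65 × 165² × 30.5 × 0.03524 = 9510 N

D = 9510 N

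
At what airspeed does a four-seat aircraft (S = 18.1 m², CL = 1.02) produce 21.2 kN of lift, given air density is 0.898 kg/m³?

v = 50.6 m/s

L = ½ρv²S·CL ⇒ v = √(2L/(ρ·S·CL))
v = √(2 × 21200 / (0.898 × 18.1 × 1.02)) = √2557 = 50.6 m/s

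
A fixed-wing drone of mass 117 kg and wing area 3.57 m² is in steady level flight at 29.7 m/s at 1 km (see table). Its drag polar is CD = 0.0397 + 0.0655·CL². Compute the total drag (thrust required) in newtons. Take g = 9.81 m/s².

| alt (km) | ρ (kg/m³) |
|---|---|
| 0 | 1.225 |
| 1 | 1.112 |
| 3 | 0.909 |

D = 119 N

At 1 km, from the table: ρ = 1.112 kg/m³.
Level flight ⇒ L = W = m·g = 117 × 9.81 = 1147.8 N.
Dynamic pressure q = 0.5 × 1.112 × 29.7² = 490.4 Pa.
Required CL = L/(qS) = 1147.8/(490.4·3.57) = 0.6555.
CD = 0.0397 + 0.0655 × 0.6555² = 0.06785.
D = q·S·CD = 490.4 × 3.57 × 0.06785 = 118.8 N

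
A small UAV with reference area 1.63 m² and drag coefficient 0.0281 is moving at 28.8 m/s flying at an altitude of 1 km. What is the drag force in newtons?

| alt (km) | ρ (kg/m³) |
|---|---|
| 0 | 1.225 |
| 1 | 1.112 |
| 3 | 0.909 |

At 1 km, from the table: ρ = 1.112 kg/m³.
Dynamic pressure q = ½ρv² = ½ × 1.112 × 28.8² = 461.2 Pa.
D = q·S·CD = 461.2 × 1.63 × 0.0281 = 21.1 N

D = 21.1 N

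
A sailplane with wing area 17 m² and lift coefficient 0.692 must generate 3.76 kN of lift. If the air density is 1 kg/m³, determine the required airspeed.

v = 25.3 m/s

L = ½ρv²S·CL ⇒ v = √(2L/(ρ·S·CL))
v = √(2 × 3760 / (1 × 17 × 0.692)) = √639.2 = 25.3 m/s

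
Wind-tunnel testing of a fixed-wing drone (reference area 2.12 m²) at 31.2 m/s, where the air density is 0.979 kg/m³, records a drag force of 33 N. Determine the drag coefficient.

From D = ½ρv²S·CD, rearranging gives CD = 2D/(ρv²S).
CD = 2 × 33 / (0.979 × 31.2² × 2.12) = 0.0327

CD = 0.0327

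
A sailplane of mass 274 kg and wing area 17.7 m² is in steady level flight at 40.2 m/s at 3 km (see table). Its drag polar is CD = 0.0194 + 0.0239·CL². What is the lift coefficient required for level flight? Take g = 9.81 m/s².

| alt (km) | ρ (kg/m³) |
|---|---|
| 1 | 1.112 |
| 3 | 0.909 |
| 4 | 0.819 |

At 3 km, from the table: ρ = 0.909 kg/m³.
In steady level flight, lift balances weight: W = mg = 274 × 9.81 = 2687.9 N.
Dynamic pressure q = 0.5 × 0.909 × 40.2² = 734.5 Pa.
Required CL = L/(qS) = 2687.9/(734.5·17.7) = 0.2068.

CL = 0.207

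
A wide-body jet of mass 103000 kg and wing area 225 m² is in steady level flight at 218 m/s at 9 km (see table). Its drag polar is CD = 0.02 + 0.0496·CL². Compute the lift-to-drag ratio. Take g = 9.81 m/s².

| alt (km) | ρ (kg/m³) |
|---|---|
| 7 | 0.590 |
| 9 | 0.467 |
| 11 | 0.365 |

At 9 km, from the table: ρ = 0.467 kg/m³.
In steady level flight, lift balances weight: W = mg = 103000 × 9.81 = 1.0104×10^6 N.
Dynamic pressure q = 0.5 × 0.467 × 218² = 11100 Pa.
CL = 2W/(ρv²S) = 2×1.0104×10^6/(0.467×218²×225) = 0.4047.
CD = 0.02 + 0.0496 × 0.4047² = 0.02812.
L/D = CL/CD = 0.4047 / 0.02812 = 14.4

L/D = 14.4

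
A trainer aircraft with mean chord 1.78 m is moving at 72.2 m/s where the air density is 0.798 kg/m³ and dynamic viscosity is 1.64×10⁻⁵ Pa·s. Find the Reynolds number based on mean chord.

Re = 6.25×10^6

Re = ρ·v·c/μ = 0.798 × 72.2 × 1.78 / (1.64×10⁻⁵) = 6.25×10^6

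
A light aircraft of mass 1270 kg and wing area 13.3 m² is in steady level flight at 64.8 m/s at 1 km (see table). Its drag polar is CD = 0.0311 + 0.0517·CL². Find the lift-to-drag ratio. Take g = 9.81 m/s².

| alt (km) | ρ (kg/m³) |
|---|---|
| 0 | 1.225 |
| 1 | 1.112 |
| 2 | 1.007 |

L/D = 10.2

At 1 km, from the table: ρ = 1.112 kg/m³.
Level flight ⇒ L = W = m·g = 1270 × 9.81 = 12459 N.
q = ½ρv² = ½ × 1.112 × 64.8² = 2335 Pa.
CL = 2W/(ρv²S) = 2×12459/(1.112×64.8²×13.3) = 0.4012.
CD = 0.0311 + 0.0517 × 0.4012² = 0.03942.
L/D = CL/CD = 0.4012 / 0.03942 = 10.2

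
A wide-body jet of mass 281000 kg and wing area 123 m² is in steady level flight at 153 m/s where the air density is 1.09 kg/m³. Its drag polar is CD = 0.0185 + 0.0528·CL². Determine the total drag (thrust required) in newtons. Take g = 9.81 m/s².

D = 2.85×10^5 N

Level flight ⇒ L = W = m·g = 281000 × 9.81 = 2.7566×10^6 N.
Dynamic pressure q = 0.5 × 1.09 × 153² = 12760 Pa.
Required CL = L/(qS) = 2.7566×10^6/(12760·123) = 1.757.
CD = 0.0185 + 0.0528 × 1.757² = 0.1814.
D = q·S·CD = 12760 × 123 × 0.1814 = 2.847×10^5 N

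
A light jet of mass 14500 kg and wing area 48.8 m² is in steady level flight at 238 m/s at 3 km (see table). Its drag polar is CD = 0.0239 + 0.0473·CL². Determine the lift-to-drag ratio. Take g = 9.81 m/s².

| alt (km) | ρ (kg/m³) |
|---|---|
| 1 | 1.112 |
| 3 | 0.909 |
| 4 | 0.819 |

L/D = 4.62

At 3 km, from the table: ρ = 0.909 kg/m³.
Level flight ⇒ L = W = m·g = 14500 × 9.81 = 1.4224×10^5 N.
q = ½ρv² = ½ × 0.909 × 238² = 25740 Pa.
CL = W/(q·S) = 1.4224×10^5 / (25740 × 48.8) = 0.1132.
CD = 0.0239 + 0.0473 × 0.1132² = 0.02451.
L/D = CL/CD = 0.1132 / 0.02451 = 4.62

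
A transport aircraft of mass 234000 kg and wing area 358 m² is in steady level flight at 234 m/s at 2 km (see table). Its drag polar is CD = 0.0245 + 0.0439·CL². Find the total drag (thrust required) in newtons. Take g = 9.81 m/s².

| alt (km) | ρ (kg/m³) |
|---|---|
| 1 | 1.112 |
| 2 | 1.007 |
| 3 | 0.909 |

D = 2.65×10^5 N

At 2 km, from the table: ρ = 1.007 kg/m³.
In steady level flight, lift balances weight: W = mg = 234000 × 9.81 = 2.2955×10^6 N.
q = ½ρv² = ½ × 1.007 × 234² = 27570 Pa.
Required CL = L/(qS) = 2.2955×10^6/(27570·358) = 0.2326.
CD = 0.0245 + 0.0439 × 0.2326² = 0.02687.
D = q·S·CD = 27570 × 358 × 0.02687 = 2.653×10^5 N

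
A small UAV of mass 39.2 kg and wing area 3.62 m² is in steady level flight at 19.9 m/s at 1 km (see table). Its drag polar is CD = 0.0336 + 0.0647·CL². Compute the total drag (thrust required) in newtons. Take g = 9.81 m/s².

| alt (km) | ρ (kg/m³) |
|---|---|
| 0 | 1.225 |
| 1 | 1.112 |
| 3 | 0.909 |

D = 38.8 N

At 1 km, from the table: ρ = 1.112 kg/m³.
In steady level flight, lift balances weight: W = mg = 39.2 × 9.81 = 384.55 N.
Dynamic pressure q = 0.5 × 1.112 × 19.9² = 220.2 Pa.
Required CL = L/(qS) = 384.55/(220.2·3.62) = 0.4825.
CD = 0.0336 + 0.0647 × 0.4825² = 0.04866.
D = q·S·CD = 220.2 × 3.62 × 0.04866 = 38.79 N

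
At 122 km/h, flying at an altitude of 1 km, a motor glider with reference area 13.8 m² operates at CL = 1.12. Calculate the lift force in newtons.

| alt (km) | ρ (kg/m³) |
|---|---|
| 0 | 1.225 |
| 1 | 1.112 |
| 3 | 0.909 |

L = 9870 N

At 1 km, from the table: ρ = 1.112 kg/m³.
Convert speed: v = 122 km/h ÷ 3.6 = 33.89 m/s.
Dynamic pressure q = ½ρv² = ½ × 1.112 × 33.89² = 638.5 Pa.
L = q·S·CL = 638.5 × 13.8 × 1.12 = 9870 N ≈ 9.87 kN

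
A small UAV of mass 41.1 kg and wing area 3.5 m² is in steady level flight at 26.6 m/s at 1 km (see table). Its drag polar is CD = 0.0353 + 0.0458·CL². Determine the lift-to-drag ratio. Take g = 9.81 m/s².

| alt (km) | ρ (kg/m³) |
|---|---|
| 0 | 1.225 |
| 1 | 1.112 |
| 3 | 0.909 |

L/D = 7.46

At 1 km, from the table: ρ = 1.112 kg/m³.
In steady level flight, lift balances weight: W = mg = 41.1 × 9.81 = 403.19 N.
q = ½ρv² = ½ × 1.112 × 26.6² = 393.4 Pa.
CL = W/(q·S) = 403.19 / (393.4 × 3.5) = 0.2928.
CD = 0.0353 + 0.0458 × 0.2928² = 0.03923.
L/D = CL/CD = 0.2928 / 0.03923 = 7.46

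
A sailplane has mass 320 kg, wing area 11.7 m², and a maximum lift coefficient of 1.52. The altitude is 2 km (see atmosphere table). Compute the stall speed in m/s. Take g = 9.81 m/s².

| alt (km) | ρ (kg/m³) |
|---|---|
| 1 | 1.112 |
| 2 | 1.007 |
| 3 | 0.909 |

At 2 km, from the table: ρ = 1.007 kg/m³.
At stall, lift equals weight: L = W = m·g = 320 × 9.81 = 3139 N.
V_stall = √(2W/(ρ·S·CL,max)) = √(2 × 3139 / (1.007 × 11.7 × 1.52))
V_stall = √350.6 = 18.7 m/s

V_stall = 18.7 m/s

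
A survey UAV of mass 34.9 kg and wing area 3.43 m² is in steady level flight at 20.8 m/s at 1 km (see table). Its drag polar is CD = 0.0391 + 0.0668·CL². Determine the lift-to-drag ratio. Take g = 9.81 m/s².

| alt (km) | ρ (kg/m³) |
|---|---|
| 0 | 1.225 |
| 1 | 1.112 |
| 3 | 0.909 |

L/D = 8.2

At 1 km, from the table: ρ = 1.112 kg/m³.
In steady level flight, lift balances weight: W = mg = 34.9 × 9.81 = 342.37 N.
Dynamic pressure q = 0.5 × 1.112 × 20.8² = 240.5 Pa.
CL = 2W/(ρv²S) = 2×342.37/(1.112×20.8²×3.43) = 0.415.
CD = 0.0391 + 0.0668 × 0.415² = 0.0506.
L/D = CL/CD = 0.415 / 0.0506 = 8.2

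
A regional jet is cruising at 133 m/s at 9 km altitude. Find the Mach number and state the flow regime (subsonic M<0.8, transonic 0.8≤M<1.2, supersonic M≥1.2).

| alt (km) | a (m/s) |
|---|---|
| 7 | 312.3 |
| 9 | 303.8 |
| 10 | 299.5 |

At 9 km, from the table: a = 303.8 m/s.
M = v/a = 133 / 303.8 = 0.438
M = 0.438 → subsonic.

M = 0.438 (subsonic)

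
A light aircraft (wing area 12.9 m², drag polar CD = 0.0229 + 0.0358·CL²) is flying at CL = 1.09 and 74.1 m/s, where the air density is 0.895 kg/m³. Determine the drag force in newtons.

D = 2070 N

CD = 0.0229 + 0.0358 × 1.09² = 0.06543
D = ½ρv²S·CD = ½ × 0.895 × 74.1² × 12.9 × 0.06543 = 2070 N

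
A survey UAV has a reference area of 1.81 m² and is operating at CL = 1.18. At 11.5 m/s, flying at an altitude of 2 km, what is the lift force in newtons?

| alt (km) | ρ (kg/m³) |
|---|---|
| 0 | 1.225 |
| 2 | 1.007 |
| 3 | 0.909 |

At 2 km, from the table: ρ = 1.007 kg/m³.
L = ½ρv²S·CL = ½ × 1.007 × 11.5² × 1.81 × 1.18 = 142 N

L = 142 N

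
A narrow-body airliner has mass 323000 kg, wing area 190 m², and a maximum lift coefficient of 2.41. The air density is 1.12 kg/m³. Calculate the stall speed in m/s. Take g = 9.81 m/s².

Weight W = mg = 323000 × 9.81 = 3.169×10^6 N.
V_stall = √(2W/(ρ·S·CL,max)) = √(2 × 3.169×10^6 / (1.12 × 190 × 2.41))
V_stall = √12360 = 111 m/s

V_stall = 111 m/s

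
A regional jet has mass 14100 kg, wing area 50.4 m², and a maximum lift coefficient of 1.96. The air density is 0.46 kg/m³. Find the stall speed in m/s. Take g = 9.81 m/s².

Weight W = mg = 14100 × 9.81 = 1.383×10^5 N.
V_stall = √(2W/(ρ·S·CL,max)) = √(2 × 1.383×10^5 / (0.46 × 50.4 × 1.96))
V_stall = √6088 = 78 m/s

V_stall = 78 m/s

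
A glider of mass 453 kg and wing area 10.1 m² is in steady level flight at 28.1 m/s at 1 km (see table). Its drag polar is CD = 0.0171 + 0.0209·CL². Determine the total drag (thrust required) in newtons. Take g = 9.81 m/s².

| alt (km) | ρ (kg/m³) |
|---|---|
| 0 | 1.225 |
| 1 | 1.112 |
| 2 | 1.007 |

D = 169 N

At 1 km, from the table: ρ = 1.112 kg/m³.
In steady level flight, lift balances weight: W = mg = 453 × 9.81 = 4443.9 N.
Dynamic pressure q = 0.5 × 1.112 × 28.1² = 439 Pa.
CL = W/(q·S) = 4443.9 / (439 × 10.1) = 1.002.
CD = 0.0171 + 0.0209 × 1.002² = 0.03809.
D = q·S·CD = 439 × 10.1 × 0.03809 = 168.9 N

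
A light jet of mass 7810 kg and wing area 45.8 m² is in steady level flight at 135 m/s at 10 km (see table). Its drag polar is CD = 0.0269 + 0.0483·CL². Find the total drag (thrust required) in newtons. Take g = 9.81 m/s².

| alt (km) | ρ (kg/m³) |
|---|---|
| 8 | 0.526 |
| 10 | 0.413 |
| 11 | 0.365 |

At 10 km, from the table: ρ = 0.413 kg/m³.
Level flight ⇒ L = W = m·g = 7810 × 9.81 = 76616 N.
q = ½ρv² = ½ × 0.413 × 135² = 3763 Pa.
Required CL = L/(qS) = 76616/(3763·45.8) = 0.4445.
CD = 0.0269 + 0.0483 × 0.4445² = 0.03644.
D = q·S·CD = 3763 × 45.8 × 0.03644 = 6282 N

D = 6280 N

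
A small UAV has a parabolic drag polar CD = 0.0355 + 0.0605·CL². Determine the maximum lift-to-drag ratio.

(L/D)max = 10.8

For CD = CD0 + K·CL², (L/D)max occurs at CL* = √(CD0/K) and equals 1/(2√(K·CD0)).
(L/D)max = 1/(2√(0.0605 × 0.0355)) = 1/(2 × 0.04634) = 10.8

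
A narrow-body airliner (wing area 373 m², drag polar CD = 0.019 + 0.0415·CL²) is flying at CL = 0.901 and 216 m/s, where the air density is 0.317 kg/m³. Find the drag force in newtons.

CD = 0.019 + 0.0415 × 0.901² = 0.05269
D = ½ρv²S·CD = ½ × 0.317 × 216² × 373 × 0.05269 = 1.45×10^5 N

D = 1.45×10^5 N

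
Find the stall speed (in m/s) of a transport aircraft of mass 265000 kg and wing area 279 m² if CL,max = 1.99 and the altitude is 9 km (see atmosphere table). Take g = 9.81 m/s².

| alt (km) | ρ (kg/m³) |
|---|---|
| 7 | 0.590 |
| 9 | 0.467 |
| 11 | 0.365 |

V_stall = 142 m/s

At 9 km, from the table: ρ = 0.467 kg/m³.
Weight W = mg = 265000 × 9.81 = 2.6×10^6 N.
V_stall = √(2W/(ρ·S·CL,max)) = √(2 × 2.6×10^6 / (0.467 × 279 × 1.99))
V_stall = √20050 = 142 m/s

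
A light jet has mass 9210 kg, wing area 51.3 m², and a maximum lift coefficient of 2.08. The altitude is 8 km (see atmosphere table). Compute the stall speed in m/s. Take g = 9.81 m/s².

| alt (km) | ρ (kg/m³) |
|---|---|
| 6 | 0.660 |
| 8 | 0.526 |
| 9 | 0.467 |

V_stall = 56.7 m/s

At 8 km, from the table: ρ = 0.526 kg/m³.
Stall occurs when L = W at CL,max. W = mg = 9210 × 9.81 = 90350 N.
From L = ½ρV²S·CL,max = W: V_stall = √(2W/(ρSCL,max)) = √(2·90350/(0.526·51.3·2.08))
V_stall = √3220 = 56.7 m/s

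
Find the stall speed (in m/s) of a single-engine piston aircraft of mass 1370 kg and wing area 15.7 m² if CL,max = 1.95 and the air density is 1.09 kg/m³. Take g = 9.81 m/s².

V_stall = 28.4 m/s

At stall, lift equals weight: L = W = m·g = 1370 × 9.81 = 13440 N.
V_stall = √(2W/(ρ·S·CL,max)) = √(2 × 13440 / (1.09 × 15.7 × 1.95))
V_stall = √805.5 = 28.4 m/s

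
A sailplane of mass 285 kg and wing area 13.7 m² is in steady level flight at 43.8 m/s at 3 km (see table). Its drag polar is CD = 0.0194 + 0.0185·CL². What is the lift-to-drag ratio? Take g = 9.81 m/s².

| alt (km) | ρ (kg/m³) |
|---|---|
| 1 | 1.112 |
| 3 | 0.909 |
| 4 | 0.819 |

At 3 km, from the table: ρ = 0.909 kg/m³.
Level flight ⇒ L = W = m·g = 285 × 9.81 = 2795.9 N.
q = ½ρv² = ½ × 0.909 × 43.8² = 871.9 Pa.
CL = W/(q·S) = 2795.9 / (871.9 × 13.7) = 0.2341.
CD = 0.0194 + 0.0185 × 0.2341² = 0.02041.
L/D = CL/CD = 0.2341 / 0.02041 = 11.5

L/D = 11.5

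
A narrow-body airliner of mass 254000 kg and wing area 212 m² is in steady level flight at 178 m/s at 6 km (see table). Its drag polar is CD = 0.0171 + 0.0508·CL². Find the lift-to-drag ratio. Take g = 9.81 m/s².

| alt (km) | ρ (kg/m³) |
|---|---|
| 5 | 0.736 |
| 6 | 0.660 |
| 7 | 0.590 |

L/D = 13.8

At 6 km, from the table: ρ = 0.660 kg/m³.
Level flight ⇒ L = W = m·g = 254000 × 9.81 = 2.4917×10^6 N.
q = ½ρv² = ½ × 0.66 × 178² = 10460 Pa.
CL = W/(q·S) = 2.4917×10^6 / (10460 × 212) = 1.124.
CD = 0.0171 + 0.0508 × 1.124² = 0.08129.
L/D = CL/CD = 1.124 / 0.08129 = 13.8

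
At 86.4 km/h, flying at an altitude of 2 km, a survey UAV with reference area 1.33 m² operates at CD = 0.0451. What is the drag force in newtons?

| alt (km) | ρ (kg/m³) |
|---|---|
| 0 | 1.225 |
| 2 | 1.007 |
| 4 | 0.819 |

D = 17.4 N

At 2 km, from the table: ρ = 1.007 kg/m³.
Convert speed: v = 86.4 km/h ÷ 3.6 = 24 m/s.
Dynamic pressure q = ½ρv² = ½ × 1.007 × 24² = 290 Pa.
D = q·S·CD = 290 × 1.33 × 0.0451 = 17.4 N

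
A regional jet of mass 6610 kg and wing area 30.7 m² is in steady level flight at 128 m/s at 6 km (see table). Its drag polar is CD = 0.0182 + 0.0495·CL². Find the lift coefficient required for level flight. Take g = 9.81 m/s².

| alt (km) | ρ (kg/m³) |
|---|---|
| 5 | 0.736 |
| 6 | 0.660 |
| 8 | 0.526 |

At 6 km, from the table: ρ = 0.660 kg/m³.
In steady level flight, lift balances weight: W = mg = 6610 × 9.81 = 64844 N.
Dynamic pressure q = 0.5 × 0.66 × 128² = 5407 Pa.
CL = W/(q·S) = 64844 / (5407 × 30.7) = 0.3907.

CL = 0.391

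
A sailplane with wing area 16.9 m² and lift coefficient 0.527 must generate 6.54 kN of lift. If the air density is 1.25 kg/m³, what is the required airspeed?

v = 34.3 m/s

L = ½ρv²S·CL ⇒ v = √(2L/(ρ·S·CL))
v = √(2 × 6540 / (1.25 × 16.9 × 0.527)) = √1175 = 34.3 m/s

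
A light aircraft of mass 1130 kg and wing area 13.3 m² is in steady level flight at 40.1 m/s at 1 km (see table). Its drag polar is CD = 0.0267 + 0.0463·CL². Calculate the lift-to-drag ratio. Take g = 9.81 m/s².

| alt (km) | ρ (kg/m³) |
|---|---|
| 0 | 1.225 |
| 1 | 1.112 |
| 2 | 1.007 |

At 1 km, from the table: ρ = 1.112 kg/m³.
Level flight ⇒ L = W = m·g = 1130 × 9.81 = 11085 N.
q = ½ρv² = ½ × 1.112 × 40.1² = 894.1 Pa.
CL = W/(q·S) = 11085 / (894.1 × 13.3) = 0.9322.
CD = 0.0267 + 0.0463 × 0.9322² = 0.06694.
L/D = CL/CD = 0.9322 / 0.06694 = 13.9

L/D = 13.9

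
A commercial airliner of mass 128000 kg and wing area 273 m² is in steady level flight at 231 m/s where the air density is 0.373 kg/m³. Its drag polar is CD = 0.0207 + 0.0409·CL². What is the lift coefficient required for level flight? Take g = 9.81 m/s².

CL = 0.462

In steady level flight, lift balances weight: W = mg = 128000 × 9.81 = 1.2557×10^6 N.
q = ½ρv² = ½ × 0.373 × 231² = 9952 Pa.
Required CL = L/(qS) = 1.2557×10^6/(9952·273) = 0.4622.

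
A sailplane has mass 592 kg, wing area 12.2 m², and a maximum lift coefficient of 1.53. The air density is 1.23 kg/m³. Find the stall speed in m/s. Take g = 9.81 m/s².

At stall, lift equals weight: L = W = m·g = 592 × 9.81 = 5808 N.
V_stall = √(2W/(ρ·S·CL,max)) = √(2 × 5808 / (1.23 × 12.2 × 1.53))
V_stall = √505.9 = 22.5 m/s

V_stall = 22.5 m/s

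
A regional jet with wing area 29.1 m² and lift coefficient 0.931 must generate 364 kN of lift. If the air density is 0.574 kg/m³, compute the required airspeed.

v = 216 m/s

L = ½ρv²S·CL ⇒ v = √(2L/(ρ·S·CL))
v = √(2 × 3.64×10^5 / (0.574 × 29.1 × 0.931)) = √46810 = 216 m/s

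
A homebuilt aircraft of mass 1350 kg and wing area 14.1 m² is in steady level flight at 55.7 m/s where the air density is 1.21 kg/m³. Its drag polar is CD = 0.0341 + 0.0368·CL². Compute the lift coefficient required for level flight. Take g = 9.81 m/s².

Weight W = mg = 1350 × 9.81 = 13244 N; in level flight L = W.
Dynamic pressure q = 0.5 × 1.21 × 55.7² = 1877 Pa.
CL = 2W/(ρv²S) = 2×13244/(1.21×55.7²×14.1) = 0.5004.

CL = 0.5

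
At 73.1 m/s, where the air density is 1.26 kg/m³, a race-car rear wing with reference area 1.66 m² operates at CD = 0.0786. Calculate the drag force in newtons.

Dynamic pressure q = ½ρv² = ½ × 1.26 × 73.1² = 3366 Pa.
D = q·S·CD = 3366 × 1.66 × 0.0786 = 439 N

D = 439 N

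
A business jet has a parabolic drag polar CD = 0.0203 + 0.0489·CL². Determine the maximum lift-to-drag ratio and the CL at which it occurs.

(L/D)max = 15.9, at CL = 0.644

For CD = CD0 + K·CL², (L/D)max occurs at CL* = √(CD0/K) and equals 1/(2√(K·CD0)).
(L/D)max = 1/(2√(0.0489 × 0.0203)) = 1/(2 × 0.03151) = 15.9
CL* = √(0.0203/0.0489) = 0.644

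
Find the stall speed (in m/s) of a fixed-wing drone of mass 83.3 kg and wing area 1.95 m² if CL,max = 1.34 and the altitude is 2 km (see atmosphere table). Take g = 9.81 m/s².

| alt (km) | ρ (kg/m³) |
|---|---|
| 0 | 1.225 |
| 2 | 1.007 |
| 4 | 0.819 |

At 2 km, from the table: ρ = 1.007 kg/m³.
Weight W = mg = 83.3 × 9.81 = 817.2 N.
V_stall = √(2W/(ρ·S·CL,max)) = √(2 × 817.2 / (1.007 × 1.95 × 1.34))
V_stall = √621.1 = 24.9 m/s

V_stall = 24.9 m/s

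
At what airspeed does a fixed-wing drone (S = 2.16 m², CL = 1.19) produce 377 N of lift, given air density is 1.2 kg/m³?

L = ½ρv²S·CL ⇒ v = √(2L/(ρ·S·CL))
v = √(2 × 377 / (1.2 × 2.16 × 1.19)) = √244.4 = 15.6 m/s

v = 15.6 m/s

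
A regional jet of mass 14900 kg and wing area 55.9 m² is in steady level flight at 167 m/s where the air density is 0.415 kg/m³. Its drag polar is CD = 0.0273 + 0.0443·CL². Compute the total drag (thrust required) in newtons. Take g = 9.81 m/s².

In steady level flight, lift balances weight: W = mg = 14900 × 9.81 = 1.4617×10^5 N.
Dynamic pressure q = 0.5 × 0.415 × 167² = 5787 Pa.
CL = W/(q·S) = 1.4617×10^5 / (5787 × 55.9) = 0.4518.
CD = 0.0273 + 0.0443 × 0.4518² = 0.03634.
D = q·S·CD = 5787 × 55.9 × 0.03634 = 11760 N

D = 11800 N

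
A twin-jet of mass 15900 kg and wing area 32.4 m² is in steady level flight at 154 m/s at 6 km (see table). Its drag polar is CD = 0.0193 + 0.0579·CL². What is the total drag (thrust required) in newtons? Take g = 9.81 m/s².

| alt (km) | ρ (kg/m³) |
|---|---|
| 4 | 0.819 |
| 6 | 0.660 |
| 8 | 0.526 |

At 6 km, from the table: ρ = 0.660 kg/m³.
In steady level flight, lift balances weight: W = mg = 15900 × 9.81 = 1.5598×10^5 N.
q = ½ρv² = ½ × 0.66 × 154² = 7826 Pa.
CL = 2W/(ρv²S) = 2×1.5598×10^5/(0.66×154²×32.4) = 0.6151.
CD = 0.0193 + 0.0579 × 0.6151² = 0.04121.
D = q·S·CD = 7826 × 32.4 × 0.04121 = 10450 N

D = 10400 N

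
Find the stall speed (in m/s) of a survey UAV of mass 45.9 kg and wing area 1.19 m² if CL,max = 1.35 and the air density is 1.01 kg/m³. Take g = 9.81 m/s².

Stall occurs when L = W at CL,max. W = mg = 45.9 × 9.81 = 450.3 N.
From L = ½ρV²S·CL,max = W: V_stall = √(2W/(ρSCL,max)) = √(2·450.3/(1.01·1.19·1.35))
V_stall = √555 = 23.6 m/s

V_stall = 23.6 m/s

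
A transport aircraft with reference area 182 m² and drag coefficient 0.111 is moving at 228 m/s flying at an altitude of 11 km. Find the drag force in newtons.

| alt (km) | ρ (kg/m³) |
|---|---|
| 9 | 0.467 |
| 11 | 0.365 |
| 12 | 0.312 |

At 11 km, from the table: ρ = 0.365 kg/m³.
D = ½ρv²S·CD = ½ × 0.365 × 228² × 182 × 0.111 = 1.92×10^5 N ≈ 192 kN

D = 1.92×10^5 N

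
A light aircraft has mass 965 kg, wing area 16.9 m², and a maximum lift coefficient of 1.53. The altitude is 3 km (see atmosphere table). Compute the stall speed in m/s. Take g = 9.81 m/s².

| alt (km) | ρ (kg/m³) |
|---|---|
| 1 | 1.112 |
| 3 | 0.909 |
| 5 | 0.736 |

At 3 km, from the table: ρ = 0.909 kg/m³.
Weight W = mg = 965 × 9.81 = 9467 N.
V_stall = √(2W/(ρ·S·CL,max)) = √(2 × 9467 / (0.909 × 16.9 × 1.53))
V_stall = √805.5 = 28.4 m/s

V_stall = 28.4 m/s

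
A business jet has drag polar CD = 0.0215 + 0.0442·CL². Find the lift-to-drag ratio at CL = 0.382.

L/D = 13.7

CD = 0.0215 + 0.0442 × 0.382² = 0.02795
L/D = CL/CD = 0.382 / 0.02795 = 13.7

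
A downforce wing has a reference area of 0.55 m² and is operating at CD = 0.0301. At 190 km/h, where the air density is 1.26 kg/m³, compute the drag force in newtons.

D = 29.1 N

Convert speed: v = 190 km/h ÷ 3.6 = 52.78 m/s.
Dynamic pressure q = ½ρv² = ½ × 1.26 × 52.78² = 1755 Pa.
D = q·S·CD = 1755 × 0.55 × 0.0301 = 29.1 N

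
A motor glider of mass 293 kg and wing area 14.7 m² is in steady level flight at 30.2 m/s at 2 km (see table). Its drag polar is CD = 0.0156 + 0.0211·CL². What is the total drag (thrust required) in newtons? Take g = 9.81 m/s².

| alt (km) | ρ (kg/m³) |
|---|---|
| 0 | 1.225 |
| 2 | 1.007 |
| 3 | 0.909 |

At 2 km, from the table: ρ = 1.007 kg/m³.
Level flight ⇒ L = W = m·g = 293 × 9.81 = 2874.3 N.
Dynamic pressure q = 0.5 × 1.007 × 30.2² = 459.2 Pa.
CL = 2W/(ρv²S) = 2×2874.3/(1.007×30.2²×14.7) = 0.4258.
CD = 0.0156 + 0.0211 × 0.4258² = 0.01943.
D = q·S·CD = 459.2 × 14.7 × 0.01943 = 131.1 N

D = 131 N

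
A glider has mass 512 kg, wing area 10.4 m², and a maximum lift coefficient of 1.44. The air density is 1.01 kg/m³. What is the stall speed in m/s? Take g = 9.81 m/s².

V_stall = 25.8 m/s

Stall occurs when L = W at CL,max. W = mg = 512 × 9.81 = 5023 N.
From L = ½ρV²S·CL,max = W: V_stall = √(2W/(ρSCL,max)) = √(2·5023/(1.01·10.4·1.44))
V_stall = √664.1 = 25.8 m/s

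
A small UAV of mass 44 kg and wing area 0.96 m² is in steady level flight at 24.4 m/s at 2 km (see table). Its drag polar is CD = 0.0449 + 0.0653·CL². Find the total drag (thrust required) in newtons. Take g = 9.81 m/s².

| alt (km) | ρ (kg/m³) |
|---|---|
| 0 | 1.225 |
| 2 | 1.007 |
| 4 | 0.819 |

At 2 km, from the table: ρ = 1.007 kg/m³.
Weight W = mg = 44 × 9.81 = 431.64 N; in level flight L = W.
Dynamic pressure q = 0.5 × 1.007 × 24.4² = 299.8 Pa.
CL = 2W/(ρv²S) = 2×431.64/(1.007×24.4²×0.96) = 1.5.
CD = 0.0449 + 0.0653 × 1.5² = 0.1918.
D = q·S·CD = 299.8 × 0.96 × 0.1918 = 55.2 N

D = 55.2 N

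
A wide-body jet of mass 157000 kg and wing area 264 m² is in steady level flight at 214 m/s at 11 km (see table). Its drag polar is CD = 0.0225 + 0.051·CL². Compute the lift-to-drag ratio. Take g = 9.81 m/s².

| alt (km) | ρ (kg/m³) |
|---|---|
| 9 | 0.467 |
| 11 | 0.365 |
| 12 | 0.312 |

L/D = 14.7

At 11 km, from the table: ρ = 0.365 kg/m³.
In steady level flight, lift balances weight: W = mg = 157000 × 9.81 = 1.5402×10^6 N.
q = ½ρv² = ½ × 0.365 × 214² = 8358 Pa.
CL = W/(q·S) = 1.5402×10^6 / (8358 × 264) = 0.698.
CD = 0.0225 + 0.051 × 0.698² = 0.04735.
L/D = CL/CD = 0.698 / 0.04735 = 14.7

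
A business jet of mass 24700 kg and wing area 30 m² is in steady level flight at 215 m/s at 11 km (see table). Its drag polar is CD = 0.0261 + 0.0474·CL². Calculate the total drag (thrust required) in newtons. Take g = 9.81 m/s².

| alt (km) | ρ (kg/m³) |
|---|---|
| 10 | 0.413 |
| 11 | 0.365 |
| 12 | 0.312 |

D = 17600 N

At 11 km, from the table: ρ = 0.365 kg/m³.
Weight W = mg = 24700 × 9.81 = 2.4231×10^5 N; in level flight L = W.
Dynamic pressure q = 0.5 × 0.365 × 215² = 8436 Pa.
CL = 2W/(ρv²S) = 2×2.4231×10^5/(0.365×215²×30) = 0.9574.
CD = 0.0261 + 0.0474 × 0.9574² = 0.06955.
D = q·S·CD = 8436 × 30 × 0.06955 = 17600 N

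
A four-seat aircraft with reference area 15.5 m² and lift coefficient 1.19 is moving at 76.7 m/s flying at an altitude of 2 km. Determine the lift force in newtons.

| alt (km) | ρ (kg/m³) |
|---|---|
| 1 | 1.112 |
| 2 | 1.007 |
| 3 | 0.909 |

At 2 km, from the table: ρ = 1.007 kg/m³.
L = ½ρv²S·CL = ½ × 1.007 × 76.7² × 15.5 × 1.19 = 54600 N ≈ 54.6 kN

L = 54600 N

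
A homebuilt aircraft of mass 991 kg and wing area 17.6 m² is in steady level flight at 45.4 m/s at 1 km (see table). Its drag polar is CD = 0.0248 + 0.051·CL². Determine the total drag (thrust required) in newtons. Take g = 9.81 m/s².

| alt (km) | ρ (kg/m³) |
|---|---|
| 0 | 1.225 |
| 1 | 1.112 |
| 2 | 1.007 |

D = 739 N

At 1 km, from the table: ρ = 1.112 kg/m³.
Weight W = mg = 991 × 9.81 = 9721.7 N; in level flight L = W.
Dynamic pressure q = 0.5 × 1.112 × 45.4² = 1146 Pa.
CL = W/(q·S) = 9721.7 / (1146 × 17.6) = 0.482.
CD = 0.0248 + 0.051 × 0.482² = 0.03665.
D = q·S·CD = 1146 × 17.6 × 0.03665 = 739.2 N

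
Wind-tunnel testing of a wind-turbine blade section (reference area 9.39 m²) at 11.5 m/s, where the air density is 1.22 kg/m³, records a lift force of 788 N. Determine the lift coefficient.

From L = ½ρv²S·CL, rearranging gives CL = 2L/(ρv²S).
CL = 2 × 788 / (1.22 × 11.5² × 9.39) = 1.04

CL = 1.04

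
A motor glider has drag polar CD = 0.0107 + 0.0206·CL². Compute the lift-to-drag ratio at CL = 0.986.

L/D = 32.1

CD = 0.0107 + 0.0206 × 0.986² = 0.03073
L/D = CL/CD = 0.986 / 0.03073 = 32.1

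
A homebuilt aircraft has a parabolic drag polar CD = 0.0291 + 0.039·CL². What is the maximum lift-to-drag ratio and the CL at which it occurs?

(L/D)max = 14.8, at CL = 0.864

For CD = CD0 + K·CL², (L/D)max occurs at CL* = √(CD0/K) and equals 1/(2√(K·CD0)).
(L/D)max = 1/(2√(0.039 × 0.0291)) = 1/(2 × 0.03369) = 14.8
CL* = √(0.0291/0.039) = 0.864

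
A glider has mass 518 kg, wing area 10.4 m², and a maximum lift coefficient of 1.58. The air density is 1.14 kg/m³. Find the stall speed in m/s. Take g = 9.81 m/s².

At stall, lift equals weight: L = W = m·g = 518 × 9.81 = 5082 N.
From L = ½ρV²S·CL,max = W: V_stall = √(2W/(ρSCL,max)) = √(2·5082/(1.14·10.4·1.58))
V_stall = √542.5 = 23.3 m/s

V_stall = 23.3 m/s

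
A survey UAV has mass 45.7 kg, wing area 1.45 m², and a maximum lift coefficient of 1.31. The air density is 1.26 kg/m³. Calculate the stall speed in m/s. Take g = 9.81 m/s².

V_stall = 19.4 m/s

At stall, lift equals weight: L = W = m·g = 45.7 × 9.81 = 448.3 N.
V_stall = √(2W/(ρ·S·CL,max)) = √(2 × 448.3 / (1.26 × 1.45 × 1.31))
V_stall = √374.6 = 19.4 m/s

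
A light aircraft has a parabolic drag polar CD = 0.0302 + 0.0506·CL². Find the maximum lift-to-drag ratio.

(L/D)max = 12.8

For CD = CD0 + K·CL², (L/D)max occurs at CL* = √(CD0/K) and equals 1/(2√(K·CD0)).
(L/D)max = 1/(2√(0.0506 × 0.0302)) = 1/(2 × 0.03909) = 12.8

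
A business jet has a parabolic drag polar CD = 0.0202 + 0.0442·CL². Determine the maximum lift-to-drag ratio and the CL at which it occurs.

For CD = CD0 + K·CL², (L/D)max occurs at CL* = √(CD0/K) and equals 1/(2√(K·CD0)).
(L/D)max = 1/(2√(0.0442 × 0.0202)) = 1/(2 × 0.02988) = 16.7
CL* = √(0.0202/0.0442) = 0.676

(L/D)max = 16.7, at CL = 0.676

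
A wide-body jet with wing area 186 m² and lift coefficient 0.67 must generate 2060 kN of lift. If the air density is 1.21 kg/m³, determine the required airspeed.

L = ½ρv²S·CL ⇒ v = √(2L/(ρ·S·CL))
v = √(2 × 2.06×10^6 / (1.21 × 186 × 0.67)) = √27320 = 165 m/s

v = 165 m/s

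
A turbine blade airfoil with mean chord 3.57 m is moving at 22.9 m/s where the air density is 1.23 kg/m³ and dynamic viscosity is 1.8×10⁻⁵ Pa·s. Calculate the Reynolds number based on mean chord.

Re = ρ·v·c/μ = 1.23 × 22.9 × 3.57 / (1.8×10⁻⁵) = 5.59×10^6

Re = 5.59×10^6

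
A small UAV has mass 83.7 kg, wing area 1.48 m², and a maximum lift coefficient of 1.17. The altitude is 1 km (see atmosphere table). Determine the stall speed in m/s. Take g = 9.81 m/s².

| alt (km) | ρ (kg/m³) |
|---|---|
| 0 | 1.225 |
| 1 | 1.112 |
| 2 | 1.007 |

At 1 km, from the table: ρ = 1.112 kg/m³.
Stall occurs when L = W at CL,max. W = mg = 83.7 × 9.81 = 821.1 N.
From L = ½ρV²S·CL,max = W: V_stall = √(2W/(ρSCL,max)) = √(2·821.1/(1.112·1.48·1.17))
V_stall = √852.8 = 29.2 m/s

V_stall = 29.2 m/s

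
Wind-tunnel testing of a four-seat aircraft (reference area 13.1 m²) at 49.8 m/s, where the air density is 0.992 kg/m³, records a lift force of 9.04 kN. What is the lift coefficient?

From L = ½ρv²S·CL, rearranging gives CL = 2L/(ρv²S).
CL = 2 × 9040 / (0.992 × 49.8² × 13.1) = 0.561

CL = 0.561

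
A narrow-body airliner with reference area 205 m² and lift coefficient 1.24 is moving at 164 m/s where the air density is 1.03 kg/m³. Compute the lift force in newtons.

Dynamic pressure q = ½ρv² = ½ × 1.03 × 164² = 13850 Pa.
L = q·S·CL = 13850 × 205 × 1.24 = 3.52×10^6 N ≈ 3520 kN

L = 3.52×10^6 N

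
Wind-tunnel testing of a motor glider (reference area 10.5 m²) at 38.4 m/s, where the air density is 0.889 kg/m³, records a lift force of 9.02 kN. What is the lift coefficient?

From L = ½ρv²S·CL, rearranging gives CL = 2L/(ρv²S).
CL = 2 × 9020 / (0.889 × 38.4² × 10.5) = 1.31

CL = 1.31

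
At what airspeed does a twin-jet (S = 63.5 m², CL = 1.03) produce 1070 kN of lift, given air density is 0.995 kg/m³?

v = 181 m/s

L = ½ρv²S·CL ⇒ v = √(2L/(ρ·S·CL))
v = √(2 × 1.07×10^6 / (0.995 × 63.5 × 1.03)) = √32880 = 181 m/s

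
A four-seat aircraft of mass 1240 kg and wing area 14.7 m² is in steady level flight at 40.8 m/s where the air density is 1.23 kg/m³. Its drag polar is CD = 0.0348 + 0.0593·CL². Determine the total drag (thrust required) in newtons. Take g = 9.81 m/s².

D = 1110 N

Weight W = mg = 1240 × 9.81 = 12164 N; in level flight L = W.
Dynamic pressure q = 0.5 × 1.23 × 40.8² = 1024 Pa.
CL = W/(q·S) = 12164 / (1024 × 14.7) = 0.8083.
CD = 0.0348 + 0.0593 × 0.8083² = 0.07354.
D = q·S·CD = 1024 × 14.7 × 0.07354 = 1107 N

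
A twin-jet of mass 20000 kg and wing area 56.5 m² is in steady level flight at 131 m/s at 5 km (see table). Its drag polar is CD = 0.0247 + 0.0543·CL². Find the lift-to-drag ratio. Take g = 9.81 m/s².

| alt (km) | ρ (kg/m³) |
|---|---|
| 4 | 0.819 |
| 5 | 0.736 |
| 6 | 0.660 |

At 5 km, from the table: ρ = 0.736 kg/m³.
Weight W = mg = 20000 × 9.81 = 1.962×10^5 N; in level flight L = W.
Dynamic pressure q = 0.5 × 0.736 × 131² = 6315 Pa.
CL = W/(q·S) = 1.962×10^5 / (6315 × 56.5) = 0.5499.
CD = 0.0247 + 0.0543 × 0.5499² = 0.04112.
L/D = CL/CD = 0.5499 / 0.04112 = 13.4

L/D = 13.4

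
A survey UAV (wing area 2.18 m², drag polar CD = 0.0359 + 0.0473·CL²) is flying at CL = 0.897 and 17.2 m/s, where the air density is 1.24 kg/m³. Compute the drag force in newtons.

D = 29.6 N

CD = 0.0359 + 0.0473 × 0.897² = 0.07396
D = ½ρv²S·CD = ½ × 1.24 × 17.2² × 2.18 × 0.07396 = 29.6 N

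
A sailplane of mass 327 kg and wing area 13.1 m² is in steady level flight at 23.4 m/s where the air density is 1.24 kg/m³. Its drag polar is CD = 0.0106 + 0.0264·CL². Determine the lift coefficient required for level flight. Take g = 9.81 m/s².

Weight W = mg = 327 × 9.81 = 3207.9 N; in level flight L = W.
q = ½ρv² = ½ × 1.24 × 23.4² = 339.5 Pa.
CL = 2W/(ρv²S) = 2×3207.9/(1.24×23.4²×13.1) = 0.7213.

CL = 0.721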